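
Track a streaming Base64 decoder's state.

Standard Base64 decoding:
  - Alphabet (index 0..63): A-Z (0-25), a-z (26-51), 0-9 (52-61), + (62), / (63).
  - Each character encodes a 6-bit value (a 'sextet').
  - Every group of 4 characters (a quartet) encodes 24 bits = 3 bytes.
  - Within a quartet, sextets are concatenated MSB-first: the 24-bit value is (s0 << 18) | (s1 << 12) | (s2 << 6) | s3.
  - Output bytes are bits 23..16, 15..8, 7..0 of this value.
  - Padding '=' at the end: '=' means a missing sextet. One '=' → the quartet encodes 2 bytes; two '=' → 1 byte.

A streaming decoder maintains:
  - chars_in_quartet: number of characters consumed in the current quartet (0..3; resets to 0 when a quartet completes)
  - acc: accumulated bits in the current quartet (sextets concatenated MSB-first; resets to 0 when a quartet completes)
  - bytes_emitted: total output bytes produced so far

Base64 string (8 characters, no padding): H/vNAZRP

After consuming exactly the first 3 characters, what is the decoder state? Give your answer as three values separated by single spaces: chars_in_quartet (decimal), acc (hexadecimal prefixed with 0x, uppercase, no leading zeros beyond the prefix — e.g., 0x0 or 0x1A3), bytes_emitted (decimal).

After char 0 ('H'=7): chars_in_quartet=1 acc=0x7 bytes_emitted=0
After char 1 ('/'=63): chars_in_quartet=2 acc=0x1FF bytes_emitted=0
After char 2 ('v'=47): chars_in_quartet=3 acc=0x7FEF bytes_emitted=0

Answer: 3 0x7FEF 0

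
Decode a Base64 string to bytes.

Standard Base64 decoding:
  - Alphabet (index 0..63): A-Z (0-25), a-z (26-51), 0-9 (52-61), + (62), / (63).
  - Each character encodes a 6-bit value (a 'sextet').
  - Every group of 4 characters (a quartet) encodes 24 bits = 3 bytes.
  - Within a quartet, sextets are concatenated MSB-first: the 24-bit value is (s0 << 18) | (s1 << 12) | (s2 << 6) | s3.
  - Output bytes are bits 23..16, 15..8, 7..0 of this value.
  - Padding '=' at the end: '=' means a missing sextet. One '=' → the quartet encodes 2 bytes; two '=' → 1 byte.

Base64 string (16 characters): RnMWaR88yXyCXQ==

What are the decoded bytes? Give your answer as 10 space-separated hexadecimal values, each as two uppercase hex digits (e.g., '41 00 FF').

After char 0 ('R'=17): chars_in_quartet=1 acc=0x11 bytes_emitted=0
After char 1 ('n'=39): chars_in_quartet=2 acc=0x467 bytes_emitted=0
After char 2 ('M'=12): chars_in_quartet=3 acc=0x119CC bytes_emitted=0
After char 3 ('W'=22): chars_in_quartet=4 acc=0x467316 -> emit 46 73 16, reset; bytes_emitted=3
After char 4 ('a'=26): chars_in_quartet=1 acc=0x1A bytes_emitted=3
After char 5 ('R'=17): chars_in_quartet=2 acc=0x691 bytes_emitted=3
After char 6 ('8'=60): chars_in_quartet=3 acc=0x1A47C bytes_emitted=3
After char 7 ('8'=60): chars_in_quartet=4 acc=0x691F3C -> emit 69 1F 3C, reset; bytes_emitted=6
After char 8 ('y'=50): chars_in_quartet=1 acc=0x32 bytes_emitted=6
After char 9 ('X'=23): chars_in_quartet=2 acc=0xC97 bytes_emitted=6
After char 10 ('y'=50): chars_in_quartet=3 acc=0x325F2 bytes_emitted=6
After char 11 ('C'=2): chars_in_quartet=4 acc=0xC97C82 -> emit C9 7C 82, reset; bytes_emitted=9
After char 12 ('X'=23): chars_in_quartet=1 acc=0x17 bytes_emitted=9
After char 13 ('Q'=16): chars_in_quartet=2 acc=0x5D0 bytes_emitted=9
Padding '==': partial quartet acc=0x5D0 -> emit 5D; bytes_emitted=10

Answer: 46 73 16 69 1F 3C C9 7C 82 5D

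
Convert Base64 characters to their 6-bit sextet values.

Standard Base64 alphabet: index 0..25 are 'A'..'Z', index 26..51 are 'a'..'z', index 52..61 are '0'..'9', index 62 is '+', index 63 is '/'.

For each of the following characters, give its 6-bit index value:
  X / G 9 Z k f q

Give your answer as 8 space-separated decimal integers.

'X': A..Z range, ord('X') − ord('A') = 23
'/': index 63
'G': A..Z range, ord('G') − ord('A') = 6
'9': 0..9 range, 52 + ord('9') − ord('0') = 61
'Z': A..Z range, ord('Z') − ord('A') = 25
'k': a..z range, 26 + ord('k') − ord('a') = 36
'f': a..z range, 26 + ord('f') − ord('a') = 31
'q': a..z range, 26 + ord('q') − ord('a') = 42

Answer: 23 63 6 61 25 36 31 42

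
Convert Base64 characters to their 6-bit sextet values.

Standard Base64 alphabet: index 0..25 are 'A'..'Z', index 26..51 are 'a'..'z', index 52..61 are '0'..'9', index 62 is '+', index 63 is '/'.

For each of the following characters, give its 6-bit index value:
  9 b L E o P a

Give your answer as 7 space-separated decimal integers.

'9': 0..9 range, 52 + ord('9') − ord('0') = 61
'b': a..z range, 26 + ord('b') − ord('a') = 27
'L': A..Z range, ord('L') − ord('A') = 11
'E': A..Z range, ord('E') − ord('A') = 4
'o': a..z range, 26 + ord('o') − ord('a') = 40
'P': A..Z range, ord('P') − ord('A') = 15
'a': a..z range, 26 + ord('a') − ord('a') = 26

Answer: 61 27 11 4 40 15 26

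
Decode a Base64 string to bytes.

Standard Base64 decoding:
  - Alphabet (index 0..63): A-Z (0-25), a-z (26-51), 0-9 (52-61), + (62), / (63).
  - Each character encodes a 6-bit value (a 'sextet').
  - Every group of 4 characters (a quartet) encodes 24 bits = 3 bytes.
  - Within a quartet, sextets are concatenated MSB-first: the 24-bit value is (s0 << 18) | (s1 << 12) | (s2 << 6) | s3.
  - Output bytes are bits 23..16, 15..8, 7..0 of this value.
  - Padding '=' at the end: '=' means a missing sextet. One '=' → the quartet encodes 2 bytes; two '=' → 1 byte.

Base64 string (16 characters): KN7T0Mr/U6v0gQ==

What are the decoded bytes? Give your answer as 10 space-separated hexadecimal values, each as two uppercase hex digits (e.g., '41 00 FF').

Answer: 28 DE D3 D0 CA FF 53 AB F4 81

Derivation:
After char 0 ('K'=10): chars_in_quartet=1 acc=0xA bytes_emitted=0
After char 1 ('N'=13): chars_in_quartet=2 acc=0x28D bytes_emitted=0
After char 2 ('7'=59): chars_in_quartet=3 acc=0xA37B bytes_emitted=0
After char 3 ('T'=19): chars_in_quartet=4 acc=0x28DED3 -> emit 28 DE D3, reset; bytes_emitted=3
After char 4 ('0'=52): chars_in_quartet=1 acc=0x34 bytes_emitted=3
After char 5 ('M'=12): chars_in_quartet=2 acc=0xD0C bytes_emitted=3
After char 6 ('r'=43): chars_in_quartet=3 acc=0x3432B bytes_emitted=3
After char 7 ('/'=63): chars_in_quartet=4 acc=0xD0CAFF -> emit D0 CA FF, reset; bytes_emitted=6
After char 8 ('U'=20): chars_in_quartet=1 acc=0x14 bytes_emitted=6
After char 9 ('6'=58): chars_in_quartet=2 acc=0x53A bytes_emitted=6
After char 10 ('v'=47): chars_in_quartet=3 acc=0x14EAF bytes_emitted=6
After char 11 ('0'=52): chars_in_quartet=4 acc=0x53ABF4 -> emit 53 AB F4, reset; bytes_emitted=9
After char 12 ('g'=32): chars_in_quartet=1 acc=0x20 bytes_emitted=9
After char 13 ('Q'=16): chars_in_quartet=2 acc=0x810 bytes_emitted=9
Padding '==': partial quartet acc=0x810 -> emit 81; bytes_emitted=10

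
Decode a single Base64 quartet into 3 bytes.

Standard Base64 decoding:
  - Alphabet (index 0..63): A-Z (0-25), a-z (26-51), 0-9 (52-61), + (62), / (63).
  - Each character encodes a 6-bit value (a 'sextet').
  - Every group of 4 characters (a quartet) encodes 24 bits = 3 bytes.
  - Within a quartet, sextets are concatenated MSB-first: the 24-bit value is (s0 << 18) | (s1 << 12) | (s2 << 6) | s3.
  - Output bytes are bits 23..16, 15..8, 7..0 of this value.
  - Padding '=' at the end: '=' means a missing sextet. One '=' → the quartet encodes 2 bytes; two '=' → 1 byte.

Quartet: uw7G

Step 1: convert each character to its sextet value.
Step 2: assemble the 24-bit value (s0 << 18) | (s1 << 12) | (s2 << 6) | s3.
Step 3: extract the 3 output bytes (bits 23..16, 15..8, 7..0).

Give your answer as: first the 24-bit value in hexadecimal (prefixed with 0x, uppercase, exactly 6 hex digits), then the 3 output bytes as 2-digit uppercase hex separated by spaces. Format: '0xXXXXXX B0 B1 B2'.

Sextets: u=46, w=48, 7=59, G=6
24-bit: (46<<18) | (48<<12) | (59<<6) | 6
      = 0xB80000 | 0x030000 | 0x000EC0 | 0x000006
      = 0xBB0EC6
Bytes: (v>>16)&0xFF=BB, (v>>8)&0xFF=0E, v&0xFF=C6

Answer: 0xBB0EC6 BB 0E C6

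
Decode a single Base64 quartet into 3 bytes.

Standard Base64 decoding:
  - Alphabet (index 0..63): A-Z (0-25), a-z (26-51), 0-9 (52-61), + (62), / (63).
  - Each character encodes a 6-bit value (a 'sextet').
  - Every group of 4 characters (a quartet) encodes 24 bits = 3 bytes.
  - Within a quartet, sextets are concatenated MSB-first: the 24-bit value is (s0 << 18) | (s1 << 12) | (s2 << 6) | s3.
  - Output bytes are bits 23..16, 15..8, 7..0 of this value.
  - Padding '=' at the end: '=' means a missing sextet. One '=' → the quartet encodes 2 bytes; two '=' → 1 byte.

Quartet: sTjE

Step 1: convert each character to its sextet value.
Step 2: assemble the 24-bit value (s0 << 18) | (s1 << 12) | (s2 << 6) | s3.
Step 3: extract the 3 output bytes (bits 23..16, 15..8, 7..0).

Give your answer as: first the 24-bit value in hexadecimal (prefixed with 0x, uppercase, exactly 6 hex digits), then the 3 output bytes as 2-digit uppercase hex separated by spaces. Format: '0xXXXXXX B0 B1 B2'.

Sextets: s=44, T=19, j=35, E=4
24-bit: (44<<18) | (19<<12) | (35<<6) | 4
      = 0xB00000 | 0x013000 | 0x0008C0 | 0x000004
      = 0xB138C4
Bytes: (v>>16)&0xFF=B1, (v>>8)&0xFF=38, v&0xFF=C4

Answer: 0xB138C4 B1 38 C4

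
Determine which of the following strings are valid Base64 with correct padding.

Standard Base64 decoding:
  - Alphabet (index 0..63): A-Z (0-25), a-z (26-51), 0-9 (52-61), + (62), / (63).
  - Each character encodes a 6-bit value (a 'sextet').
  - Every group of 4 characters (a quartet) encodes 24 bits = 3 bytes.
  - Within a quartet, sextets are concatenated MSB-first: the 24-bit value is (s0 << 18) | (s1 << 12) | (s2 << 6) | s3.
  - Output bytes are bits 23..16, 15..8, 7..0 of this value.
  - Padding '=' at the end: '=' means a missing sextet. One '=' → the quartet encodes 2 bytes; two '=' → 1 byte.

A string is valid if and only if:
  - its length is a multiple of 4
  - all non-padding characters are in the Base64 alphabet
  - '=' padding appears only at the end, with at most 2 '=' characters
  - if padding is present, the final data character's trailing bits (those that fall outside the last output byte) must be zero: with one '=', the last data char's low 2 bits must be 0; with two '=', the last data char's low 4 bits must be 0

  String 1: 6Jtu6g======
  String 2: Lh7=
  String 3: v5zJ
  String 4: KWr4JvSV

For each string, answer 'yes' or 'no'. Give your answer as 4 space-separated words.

Answer: no no yes yes

Derivation:
String 1: '6Jtu6g======' → invalid (6 pad chars (max 2))
String 2: 'Lh7=' → invalid (bad trailing bits)
String 3: 'v5zJ' → valid
String 4: 'KWr4JvSV' → valid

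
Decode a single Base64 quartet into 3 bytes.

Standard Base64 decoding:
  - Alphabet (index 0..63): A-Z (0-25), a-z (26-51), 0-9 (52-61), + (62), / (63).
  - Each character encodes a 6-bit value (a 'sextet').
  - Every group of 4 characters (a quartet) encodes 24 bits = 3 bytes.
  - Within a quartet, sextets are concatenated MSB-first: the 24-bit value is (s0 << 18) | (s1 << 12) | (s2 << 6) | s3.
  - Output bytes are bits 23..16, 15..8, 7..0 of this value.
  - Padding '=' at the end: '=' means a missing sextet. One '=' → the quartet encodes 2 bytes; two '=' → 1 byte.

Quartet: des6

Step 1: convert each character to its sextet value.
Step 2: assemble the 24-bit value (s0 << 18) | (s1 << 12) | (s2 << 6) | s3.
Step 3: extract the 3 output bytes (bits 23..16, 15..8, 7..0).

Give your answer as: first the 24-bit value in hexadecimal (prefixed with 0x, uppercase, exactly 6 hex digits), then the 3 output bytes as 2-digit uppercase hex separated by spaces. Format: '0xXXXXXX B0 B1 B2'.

Sextets: d=29, e=30, s=44, 6=58
24-bit: (29<<18) | (30<<12) | (44<<6) | 58
      = 0x740000 | 0x01E000 | 0x000B00 | 0x00003A
      = 0x75EB3A
Bytes: (v>>16)&0xFF=75, (v>>8)&0xFF=EB, v&0xFF=3A

Answer: 0x75EB3A 75 EB 3A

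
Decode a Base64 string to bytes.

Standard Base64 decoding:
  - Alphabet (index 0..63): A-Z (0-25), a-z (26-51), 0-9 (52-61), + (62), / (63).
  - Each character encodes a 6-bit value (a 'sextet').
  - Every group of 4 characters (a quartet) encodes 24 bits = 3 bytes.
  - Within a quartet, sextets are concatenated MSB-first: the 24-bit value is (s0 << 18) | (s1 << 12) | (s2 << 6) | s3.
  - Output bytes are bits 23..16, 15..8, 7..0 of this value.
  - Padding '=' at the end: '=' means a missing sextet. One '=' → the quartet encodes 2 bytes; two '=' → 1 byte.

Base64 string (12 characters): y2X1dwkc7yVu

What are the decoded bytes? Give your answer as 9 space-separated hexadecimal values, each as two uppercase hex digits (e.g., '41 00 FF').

Answer: CB 65 F5 77 09 1C EF 25 6E

Derivation:
After char 0 ('y'=50): chars_in_quartet=1 acc=0x32 bytes_emitted=0
After char 1 ('2'=54): chars_in_quartet=2 acc=0xCB6 bytes_emitted=0
After char 2 ('X'=23): chars_in_quartet=3 acc=0x32D97 bytes_emitted=0
After char 3 ('1'=53): chars_in_quartet=4 acc=0xCB65F5 -> emit CB 65 F5, reset; bytes_emitted=3
After char 4 ('d'=29): chars_in_quartet=1 acc=0x1D bytes_emitted=3
After char 5 ('w'=48): chars_in_quartet=2 acc=0x770 bytes_emitted=3
After char 6 ('k'=36): chars_in_quartet=3 acc=0x1DC24 bytes_emitted=3
After char 7 ('c'=28): chars_in_quartet=4 acc=0x77091C -> emit 77 09 1C, reset; bytes_emitted=6
After char 8 ('7'=59): chars_in_quartet=1 acc=0x3B bytes_emitted=6
After char 9 ('y'=50): chars_in_quartet=2 acc=0xEF2 bytes_emitted=6
After char 10 ('V'=21): chars_in_quartet=3 acc=0x3BC95 bytes_emitted=6
After char 11 ('u'=46): chars_in_quartet=4 acc=0xEF256E -> emit EF 25 6E, reset; bytes_emitted=9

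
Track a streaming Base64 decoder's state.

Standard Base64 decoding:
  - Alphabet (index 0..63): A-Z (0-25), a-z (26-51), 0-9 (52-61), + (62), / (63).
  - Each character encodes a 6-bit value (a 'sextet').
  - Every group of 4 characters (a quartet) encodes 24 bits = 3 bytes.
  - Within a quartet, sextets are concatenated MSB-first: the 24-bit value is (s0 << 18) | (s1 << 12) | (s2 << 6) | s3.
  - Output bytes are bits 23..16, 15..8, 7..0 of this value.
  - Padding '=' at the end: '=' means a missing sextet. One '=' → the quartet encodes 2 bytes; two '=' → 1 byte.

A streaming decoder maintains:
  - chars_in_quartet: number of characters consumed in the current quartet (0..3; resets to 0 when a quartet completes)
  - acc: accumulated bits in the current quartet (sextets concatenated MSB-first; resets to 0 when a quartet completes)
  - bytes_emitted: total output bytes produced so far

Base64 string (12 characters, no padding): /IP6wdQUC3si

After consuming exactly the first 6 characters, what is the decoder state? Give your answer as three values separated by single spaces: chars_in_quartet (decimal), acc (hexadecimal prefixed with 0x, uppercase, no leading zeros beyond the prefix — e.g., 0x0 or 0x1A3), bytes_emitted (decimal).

After char 0 ('/'=63): chars_in_quartet=1 acc=0x3F bytes_emitted=0
After char 1 ('I'=8): chars_in_quartet=2 acc=0xFC8 bytes_emitted=0
After char 2 ('P'=15): chars_in_quartet=3 acc=0x3F20F bytes_emitted=0
After char 3 ('6'=58): chars_in_quartet=4 acc=0xFC83FA -> emit FC 83 FA, reset; bytes_emitted=3
After char 4 ('w'=48): chars_in_quartet=1 acc=0x30 bytes_emitted=3
After char 5 ('d'=29): chars_in_quartet=2 acc=0xC1D bytes_emitted=3

Answer: 2 0xC1D 3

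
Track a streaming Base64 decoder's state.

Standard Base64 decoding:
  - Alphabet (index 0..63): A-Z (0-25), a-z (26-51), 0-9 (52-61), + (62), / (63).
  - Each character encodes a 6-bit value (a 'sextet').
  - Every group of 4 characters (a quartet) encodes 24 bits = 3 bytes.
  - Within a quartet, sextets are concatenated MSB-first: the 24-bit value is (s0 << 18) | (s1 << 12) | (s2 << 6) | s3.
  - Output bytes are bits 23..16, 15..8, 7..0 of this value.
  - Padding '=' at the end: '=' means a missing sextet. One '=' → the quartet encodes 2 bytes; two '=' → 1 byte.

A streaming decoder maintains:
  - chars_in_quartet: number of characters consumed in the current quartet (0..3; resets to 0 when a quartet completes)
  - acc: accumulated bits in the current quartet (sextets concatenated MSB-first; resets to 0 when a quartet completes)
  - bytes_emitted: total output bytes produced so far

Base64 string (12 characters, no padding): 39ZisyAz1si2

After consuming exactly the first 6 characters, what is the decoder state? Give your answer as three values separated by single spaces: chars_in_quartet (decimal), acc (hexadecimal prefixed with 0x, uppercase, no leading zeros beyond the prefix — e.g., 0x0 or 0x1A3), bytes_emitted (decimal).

After char 0 ('3'=55): chars_in_quartet=1 acc=0x37 bytes_emitted=0
After char 1 ('9'=61): chars_in_quartet=2 acc=0xDFD bytes_emitted=0
After char 2 ('Z'=25): chars_in_quartet=3 acc=0x37F59 bytes_emitted=0
After char 3 ('i'=34): chars_in_quartet=4 acc=0xDFD662 -> emit DF D6 62, reset; bytes_emitted=3
After char 4 ('s'=44): chars_in_quartet=1 acc=0x2C bytes_emitted=3
After char 5 ('y'=50): chars_in_quartet=2 acc=0xB32 bytes_emitted=3

Answer: 2 0xB32 3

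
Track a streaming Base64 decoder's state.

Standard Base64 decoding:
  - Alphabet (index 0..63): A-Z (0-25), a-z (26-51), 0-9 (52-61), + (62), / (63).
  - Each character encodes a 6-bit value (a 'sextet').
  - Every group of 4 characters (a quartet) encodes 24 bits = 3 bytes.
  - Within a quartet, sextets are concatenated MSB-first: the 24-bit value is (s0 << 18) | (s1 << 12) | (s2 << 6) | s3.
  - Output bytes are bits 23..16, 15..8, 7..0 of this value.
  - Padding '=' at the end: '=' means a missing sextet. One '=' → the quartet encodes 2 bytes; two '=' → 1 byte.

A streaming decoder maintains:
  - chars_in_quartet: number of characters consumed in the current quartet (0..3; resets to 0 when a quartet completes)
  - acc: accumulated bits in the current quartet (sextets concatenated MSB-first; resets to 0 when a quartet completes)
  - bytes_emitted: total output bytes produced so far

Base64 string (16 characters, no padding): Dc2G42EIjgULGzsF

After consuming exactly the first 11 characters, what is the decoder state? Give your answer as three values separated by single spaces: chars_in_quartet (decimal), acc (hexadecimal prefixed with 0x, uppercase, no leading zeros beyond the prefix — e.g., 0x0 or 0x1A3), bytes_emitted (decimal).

Answer: 3 0x23814 6

Derivation:
After char 0 ('D'=3): chars_in_quartet=1 acc=0x3 bytes_emitted=0
After char 1 ('c'=28): chars_in_quartet=2 acc=0xDC bytes_emitted=0
After char 2 ('2'=54): chars_in_quartet=3 acc=0x3736 bytes_emitted=0
After char 3 ('G'=6): chars_in_quartet=4 acc=0xDCD86 -> emit 0D CD 86, reset; bytes_emitted=3
After char 4 ('4'=56): chars_in_quartet=1 acc=0x38 bytes_emitted=3
After char 5 ('2'=54): chars_in_quartet=2 acc=0xE36 bytes_emitted=3
After char 6 ('E'=4): chars_in_quartet=3 acc=0x38D84 bytes_emitted=3
After char 7 ('I'=8): chars_in_quartet=4 acc=0xE36108 -> emit E3 61 08, reset; bytes_emitted=6
After char 8 ('j'=35): chars_in_quartet=1 acc=0x23 bytes_emitted=6
After char 9 ('g'=32): chars_in_quartet=2 acc=0x8E0 bytes_emitted=6
After char 10 ('U'=20): chars_in_quartet=3 acc=0x23814 bytes_emitted=6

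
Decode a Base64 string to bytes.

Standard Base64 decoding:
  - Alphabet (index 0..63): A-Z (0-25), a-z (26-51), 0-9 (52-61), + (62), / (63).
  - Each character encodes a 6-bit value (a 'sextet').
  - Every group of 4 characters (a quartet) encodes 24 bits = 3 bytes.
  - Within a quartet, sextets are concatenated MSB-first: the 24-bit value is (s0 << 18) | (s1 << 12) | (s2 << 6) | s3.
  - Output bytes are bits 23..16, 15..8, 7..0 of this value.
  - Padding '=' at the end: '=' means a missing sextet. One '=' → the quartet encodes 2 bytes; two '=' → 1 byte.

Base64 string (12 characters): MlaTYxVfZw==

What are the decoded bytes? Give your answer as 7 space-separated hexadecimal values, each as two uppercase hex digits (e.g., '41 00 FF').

Answer: 32 56 93 63 15 5F 67

Derivation:
After char 0 ('M'=12): chars_in_quartet=1 acc=0xC bytes_emitted=0
After char 1 ('l'=37): chars_in_quartet=2 acc=0x325 bytes_emitted=0
After char 2 ('a'=26): chars_in_quartet=3 acc=0xC95A bytes_emitted=0
After char 3 ('T'=19): chars_in_quartet=4 acc=0x325693 -> emit 32 56 93, reset; bytes_emitted=3
After char 4 ('Y'=24): chars_in_quartet=1 acc=0x18 bytes_emitted=3
After char 5 ('x'=49): chars_in_quartet=2 acc=0x631 bytes_emitted=3
After char 6 ('V'=21): chars_in_quartet=3 acc=0x18C55 bytes_emitted=3
After char 7 ('f'=31): chars_in_quartet=4 acc=0x63155F -> emit 63 15 5F, reset; bytes_emitted=6
After char 8 ('Z'=25): chars_in_quartet=1 acc=0x19 bytes_emitted=6
After char 9 ('w'=48): chars_in_quartet=2 acc=0x670 bytes_emitted=6
Padding '==': partial quartet acc=0x670 -> emit 67; bytes_emitted=7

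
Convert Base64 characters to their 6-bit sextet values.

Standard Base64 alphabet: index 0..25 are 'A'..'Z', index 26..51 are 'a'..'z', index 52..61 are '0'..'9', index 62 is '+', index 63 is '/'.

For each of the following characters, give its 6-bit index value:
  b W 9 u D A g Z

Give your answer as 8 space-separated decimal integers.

Answer: 27 22 61 46 3 0 32 25

Derivation:
'b': a..z range, 26 + ord('b') − ord('a') = 27
'W': A..Z range, ord('W') − ord('A') = 22
'9': 0..9 range, 52 + ord('9') − ord('0') = 61
'u': a..z range, 26 + ord('u') − ord('a') = 46
'D': A..Z range, ord('D') − ord('A') = 3
'A': A..Z range, ord('A') − ord('A') = 0
'g': a..z range, 26 + ord('g') − ord('a') = 32
'Z': A..Z range, ord('Z') − ord('A') = 25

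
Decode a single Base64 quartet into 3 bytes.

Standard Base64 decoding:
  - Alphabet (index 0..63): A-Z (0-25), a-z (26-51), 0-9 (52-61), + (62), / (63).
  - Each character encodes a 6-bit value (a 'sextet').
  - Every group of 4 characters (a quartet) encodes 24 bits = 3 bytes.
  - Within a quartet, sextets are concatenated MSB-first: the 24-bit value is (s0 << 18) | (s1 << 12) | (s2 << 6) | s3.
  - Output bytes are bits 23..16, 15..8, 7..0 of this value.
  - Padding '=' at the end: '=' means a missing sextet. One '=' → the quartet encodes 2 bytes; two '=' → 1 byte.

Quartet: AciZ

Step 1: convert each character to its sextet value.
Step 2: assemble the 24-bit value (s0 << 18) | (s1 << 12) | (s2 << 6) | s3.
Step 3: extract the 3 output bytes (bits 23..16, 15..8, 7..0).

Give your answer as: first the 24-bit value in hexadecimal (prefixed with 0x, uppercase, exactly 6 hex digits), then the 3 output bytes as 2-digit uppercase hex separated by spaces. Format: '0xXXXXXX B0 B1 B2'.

Answer: 0x01C899 01 C8 99

Derivation:
Sextets: A=0, c=28, i=34, Z=25
24-bit: (0<<18) | (28<<12) | (34<<6) | 25
      = 0x000000 | 0x01C000 | 0x000880 | 0x000019
      = 0x01C899
Bytes: (v>>16)&0xFF=01, (v>>8)&0xFF=C8, v&0xFF=99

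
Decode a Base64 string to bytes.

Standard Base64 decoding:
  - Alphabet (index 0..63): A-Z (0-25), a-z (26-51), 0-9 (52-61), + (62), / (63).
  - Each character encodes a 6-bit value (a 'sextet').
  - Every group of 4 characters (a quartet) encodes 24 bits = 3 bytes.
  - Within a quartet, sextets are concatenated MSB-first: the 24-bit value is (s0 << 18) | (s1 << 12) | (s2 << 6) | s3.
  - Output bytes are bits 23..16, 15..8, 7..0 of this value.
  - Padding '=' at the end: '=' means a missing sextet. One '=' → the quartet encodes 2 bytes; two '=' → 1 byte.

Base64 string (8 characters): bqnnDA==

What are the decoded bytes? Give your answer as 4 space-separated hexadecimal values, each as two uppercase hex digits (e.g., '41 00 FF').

Answer: 6E A9 E7 0C

Derivation:
After char 0 ('b'=27): chars_in_quartet=1 acc=0x1B bytes_emitted=0
After char 1 ('q'=42): chars_in_quartet=2 acc=0x6EA bytes_emitted=0
After char 2 ('n'=39): chars_in_quartet=3 acc=0x1BAA7 bytes_emitted=0
After char 3 ('n'=39): chars_in_quartet=4 acc=0x6EA9E7 -> emit 6E A9 E7, reset; bytes_emitted=3
After char 4 ('D'=3): chars_in_quartet=1 acc=0x3 bytes_emitted=3
After char 5 ('A'=0): chars_in_quartet=2 acc=0xC0 bytes_emitted=3
Padding '==': partial quartet acc=0xC0 -> emit 0C; bytes_emitted=4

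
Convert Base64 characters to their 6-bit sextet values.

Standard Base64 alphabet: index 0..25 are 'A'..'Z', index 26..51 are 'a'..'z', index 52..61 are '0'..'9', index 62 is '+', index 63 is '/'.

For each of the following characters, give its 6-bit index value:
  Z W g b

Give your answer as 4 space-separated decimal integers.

'Z': A..Z range, ord('Z') − ord('A') = 25
'W': A..Z range, ord('W') − ord('A') = 22
'g': a..z range, 26 + ord('g') − ord('a') = 32
'b': a..z range, 26 + ord('b') − ord('a') = 27

Answer: 25 22 32 27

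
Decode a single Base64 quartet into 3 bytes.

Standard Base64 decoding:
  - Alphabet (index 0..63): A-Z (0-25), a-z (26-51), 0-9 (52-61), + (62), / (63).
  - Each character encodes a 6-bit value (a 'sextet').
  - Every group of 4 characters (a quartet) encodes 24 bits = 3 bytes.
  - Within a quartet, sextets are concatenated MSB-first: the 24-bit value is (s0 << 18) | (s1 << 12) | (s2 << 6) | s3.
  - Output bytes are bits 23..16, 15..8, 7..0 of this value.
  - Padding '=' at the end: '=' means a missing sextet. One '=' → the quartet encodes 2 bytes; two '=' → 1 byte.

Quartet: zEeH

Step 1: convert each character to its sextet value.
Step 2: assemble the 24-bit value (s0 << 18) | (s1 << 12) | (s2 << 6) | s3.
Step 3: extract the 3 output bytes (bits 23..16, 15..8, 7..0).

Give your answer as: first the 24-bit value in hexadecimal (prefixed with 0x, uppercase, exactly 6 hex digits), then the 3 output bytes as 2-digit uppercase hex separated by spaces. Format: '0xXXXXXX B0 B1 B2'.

Sextets: z=51, E=4, e=30, H=7
24-bit: (51<<18) | (4<<12) | (30<<6) | 7
      = 0xCC0000 | 0x004000 | 0x000780 | 0x000007
      = 0xCC4787
Bytes: (v>>16)&0xFF=CC, (v>>8)&0xFF=47, v&0xFF=87

Answer: 0xCC4787 CC 47 87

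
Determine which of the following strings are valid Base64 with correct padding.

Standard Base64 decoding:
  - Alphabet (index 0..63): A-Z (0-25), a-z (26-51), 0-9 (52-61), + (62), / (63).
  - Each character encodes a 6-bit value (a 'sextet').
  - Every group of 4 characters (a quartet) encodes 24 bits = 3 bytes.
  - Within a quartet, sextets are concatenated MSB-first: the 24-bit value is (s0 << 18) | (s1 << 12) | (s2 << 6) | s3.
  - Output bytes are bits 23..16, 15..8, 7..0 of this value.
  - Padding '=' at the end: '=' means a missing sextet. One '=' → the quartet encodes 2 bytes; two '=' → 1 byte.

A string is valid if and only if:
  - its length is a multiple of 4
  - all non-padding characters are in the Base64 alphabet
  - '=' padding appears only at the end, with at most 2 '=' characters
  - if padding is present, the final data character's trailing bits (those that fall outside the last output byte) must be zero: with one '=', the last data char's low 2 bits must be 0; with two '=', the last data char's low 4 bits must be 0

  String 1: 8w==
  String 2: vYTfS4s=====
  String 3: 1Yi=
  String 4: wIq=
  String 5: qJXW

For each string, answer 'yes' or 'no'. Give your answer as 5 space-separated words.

String 1: '8w==' → valid
String 2: 'vYTfS4s=====' → invalid (5 pad chars (max 2))
String 3: '1Yi=' → invalid (bad trailing bits)
String 4: 'wIq=' → invalid (bad trailing bits)
String 5: 'qJXW' → valid

Answer: yes no no no yes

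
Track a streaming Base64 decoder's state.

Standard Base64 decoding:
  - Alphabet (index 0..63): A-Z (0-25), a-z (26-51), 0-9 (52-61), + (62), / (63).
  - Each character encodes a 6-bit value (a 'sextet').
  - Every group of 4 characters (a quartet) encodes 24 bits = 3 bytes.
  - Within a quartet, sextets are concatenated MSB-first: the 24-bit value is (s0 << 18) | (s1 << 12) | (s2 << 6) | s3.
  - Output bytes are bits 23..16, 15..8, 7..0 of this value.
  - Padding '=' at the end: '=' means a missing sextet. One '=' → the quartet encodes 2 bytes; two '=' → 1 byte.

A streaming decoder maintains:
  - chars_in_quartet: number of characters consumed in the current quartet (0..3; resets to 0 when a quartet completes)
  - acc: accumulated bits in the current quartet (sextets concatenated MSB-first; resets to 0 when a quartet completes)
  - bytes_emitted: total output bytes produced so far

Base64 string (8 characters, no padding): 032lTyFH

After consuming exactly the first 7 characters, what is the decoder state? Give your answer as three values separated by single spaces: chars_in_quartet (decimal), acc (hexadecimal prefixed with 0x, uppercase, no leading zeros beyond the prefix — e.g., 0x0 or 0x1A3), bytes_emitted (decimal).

After char 0 ('0'=52): chars_in_quartet=1 acc=0x34 bytes_emitted=0
After char 1 ('3'=55): chars_in_quartet=2 acc=0xD37 bytes_emitted=0
After char 2 ('2'=54): chars_in_quartet=3 acc=0x34DF6 bytes_emitted=0
After char 3 ('l'=37): chars_in_quartet=4 acc=0xD37DA5 -> emit D3 7D A5, reset; bytes_emitted=3
After char 4 ('T'=19): chars_in_quartet=1 acc=0x13 bytes_emitted=3
After char 5 ('y'=50): chars_in_quartet=2 acc=0x4F2 bytes_emitted=3
After char 6 ('F'=5): chars_in_quartet=3 acc=0x13C85 bytes_emitted=3

Answer: 3 0x13C85 3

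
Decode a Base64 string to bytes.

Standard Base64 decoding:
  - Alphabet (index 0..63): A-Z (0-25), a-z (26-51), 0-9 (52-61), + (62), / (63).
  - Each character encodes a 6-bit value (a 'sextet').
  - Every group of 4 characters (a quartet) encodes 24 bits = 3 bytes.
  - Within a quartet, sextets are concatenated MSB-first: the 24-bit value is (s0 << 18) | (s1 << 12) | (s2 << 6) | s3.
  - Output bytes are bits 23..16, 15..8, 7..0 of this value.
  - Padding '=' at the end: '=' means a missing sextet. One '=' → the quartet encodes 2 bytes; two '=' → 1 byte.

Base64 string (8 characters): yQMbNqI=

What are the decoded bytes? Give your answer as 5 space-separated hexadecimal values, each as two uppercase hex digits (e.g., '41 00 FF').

After char 0 ('y'=50): chars_in_quartet=1 acc=0x32 bytes_emitted=0
After char 1 ('Q'=16): chars_in_quartet=2 acc=0xC90 bytes_emitted=0
After char 2 ('M'=12): chars_in_quartet=3 acc=0x3240C bytes_emitted=0
After char 3 ('b'=27): chars_in_quartet=4 acc=0xC9031B -> emit C9 03 1B, reset; bytes_emitted=3
After char 4 ('N'=13): chars_in_quartet=1 acc=0xD bytes_emitted=3
After char 5 ('q'=42): chars_in_quartet=2 acc=0x36A bytes_emitted=3
After char 6 ('I'=8): chars_in_quartet=3 acc=0xDA88 bytes_emitted=3
Padding '=': partial quartet acc=0xDA88 -> emit 36 A2; bytes_emitted=5

Answer: C9 03 1B 36 A2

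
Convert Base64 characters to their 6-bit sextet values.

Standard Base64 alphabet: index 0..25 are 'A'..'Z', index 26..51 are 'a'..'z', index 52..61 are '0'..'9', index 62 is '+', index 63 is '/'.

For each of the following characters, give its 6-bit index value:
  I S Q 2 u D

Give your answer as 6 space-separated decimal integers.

'I': A..Z range, ord('I') − ord('A') = 8
'S': A..Z range, ord('S') − ord('A') = 18
'Q': A..Z range, ord('Q') − ord('A') = 16
'2': 0..9 range, 52 + ord('2') − ord('0') = 54
'u': a..z range, 26 + ord('u') − ord('a') = 46
'D': A..Z range, ord('D') − ord('A') = 3

Answer: 8 18 16 54 46 3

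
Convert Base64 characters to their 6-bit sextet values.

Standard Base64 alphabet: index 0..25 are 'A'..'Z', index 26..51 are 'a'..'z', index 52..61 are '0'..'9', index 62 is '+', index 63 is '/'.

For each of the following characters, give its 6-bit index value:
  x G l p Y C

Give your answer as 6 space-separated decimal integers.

'x': a..z range, 26 + ord('x') − ord('a') = 49
'G': A..Z range, ord('G') − ord('A') = 6
'l': a..z range, 26 + ord('l') − ord('a') = 37
'p': a..z range, 26 + ord('p') − ord('a') = 41
'Y': A..Z range, ord('Y') − ord('A') = 24
'C': A..Z range, ord('C') − ord('A') = 2

Answer: 49 6 37 41 24 2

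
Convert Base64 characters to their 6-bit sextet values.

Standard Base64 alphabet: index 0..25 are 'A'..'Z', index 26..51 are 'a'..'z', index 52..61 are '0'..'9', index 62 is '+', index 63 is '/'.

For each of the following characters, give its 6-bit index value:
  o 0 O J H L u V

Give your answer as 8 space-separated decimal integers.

Answer: 40 52 14 9 7 11 46 21

Derivation:
'o': a..z range, 26 + ord('o') − ord('a') = 40
'0': 0..9 range, 52 + ord('0') − ord('0') = 52
'O': A..Z range, ord('O') − ord('A') = 14
'J': A..Z range, ord('J') − ord('A') = 9
'H': A..Z range, ord('H') − ord('A') = 7
'L': A..Z range, ord('L') − ord('A') = 11
'u': a..z range, 26 + ord('u') − ord('a') = 46
'V': A..Z range, ord('V') − ord('A') = 21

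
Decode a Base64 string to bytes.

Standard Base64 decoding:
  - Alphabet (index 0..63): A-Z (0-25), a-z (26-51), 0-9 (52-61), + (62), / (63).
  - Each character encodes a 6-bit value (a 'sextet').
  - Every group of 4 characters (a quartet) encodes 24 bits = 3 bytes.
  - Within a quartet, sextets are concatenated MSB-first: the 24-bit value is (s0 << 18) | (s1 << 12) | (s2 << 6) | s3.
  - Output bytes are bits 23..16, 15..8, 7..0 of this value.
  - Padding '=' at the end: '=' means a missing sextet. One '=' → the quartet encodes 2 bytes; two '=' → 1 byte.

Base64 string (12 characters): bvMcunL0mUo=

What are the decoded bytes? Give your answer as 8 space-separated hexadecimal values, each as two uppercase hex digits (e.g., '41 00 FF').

After char 0 ('b'=27): chars_in_quartet=1 acc=0x1B bytes_emitted=0
After char 1 ('v'=47): chars_in_quartet=2 acc=0x6EF bytes_emitted=0
After char 2 ('M'=12): chars_in_quartet=3 acc=0x1BBCC bytes_emitted=0
After char 3 ('c'=28): chars_in_quartet=4 acc=0x6EF31C -> emit 6E F3 1C, reset; bytes_emitted=3
After char 4 ('u'=46): chars_in_quartet=1 acc=0x2E bytes_emitted=3
After char 5 ('n'=39): chars_in_quartet=2 acc=0xBA7 bytes_emitted=3
After char 6 ('L'=11): chars_in_quartet=3 acc=0x2E9CB bytes_emitted=3
After char 7 ('0'=52): chars_in_quartet=4 acc=0xBA72F4 -> emit BA 72 F4, reset; bytes_emitted=6
After char 8 ('m'=38): chars_in_quartet=1 acc=0x26 bytes_emitted=6
After char 9 ('U'=20): chars_in_quartet=2 acc=0x994 bytes_emitted=6
After char 10 ('o'=40): chars_in_quartet=3 acc=0x26528 bytes_emitted=6
Padding '=': partial quartet acc=0x26528 -> emit 99 4A; bytes_emitted=8

Answer: 6E F3 1C BA 72 F4 99 4A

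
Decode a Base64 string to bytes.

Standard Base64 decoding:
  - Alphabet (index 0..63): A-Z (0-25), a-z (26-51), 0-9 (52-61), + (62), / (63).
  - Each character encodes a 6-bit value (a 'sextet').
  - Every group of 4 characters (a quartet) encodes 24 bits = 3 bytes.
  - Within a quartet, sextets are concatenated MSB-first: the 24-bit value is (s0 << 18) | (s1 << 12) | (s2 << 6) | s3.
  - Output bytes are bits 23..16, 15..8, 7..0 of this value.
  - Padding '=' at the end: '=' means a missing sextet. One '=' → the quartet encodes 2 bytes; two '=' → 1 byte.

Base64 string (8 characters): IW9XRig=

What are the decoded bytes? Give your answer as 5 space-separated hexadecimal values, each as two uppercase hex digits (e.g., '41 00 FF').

Answer: 21 6F 57 46 28

Derivation:
After char 0 ('I'=8): chars_in_quartet=1 acc=0x8 bytes_emitted=0
After char 1 ('W'=22): chars_in_quartet=2 acc=0x216 bytes_emitted=0
After char 2 ('9'=61): chars_in_quartet=3 acc=0x85BD bytes_emitted=0
After char 3 ('X'=23): chars_in_quartet=4 acc=0x216F57 -> emit 21 6F 57, reset; bytes_emitted=3
After char 4 ('R'=17): chars_in_quartet=1 acc=0x11 bytes_emitted=3
After char 5 ('i'=34): chars_in_quartet=2 acc=0x462 bytes_emitted=3
After char 6 ('g'=32): chars_in_quartet=3 acc=0x118A0 bytes_emitted=3
Padding '=': partial quartet acc=0x118A0 -> emit 46 28; bytes_emitted=5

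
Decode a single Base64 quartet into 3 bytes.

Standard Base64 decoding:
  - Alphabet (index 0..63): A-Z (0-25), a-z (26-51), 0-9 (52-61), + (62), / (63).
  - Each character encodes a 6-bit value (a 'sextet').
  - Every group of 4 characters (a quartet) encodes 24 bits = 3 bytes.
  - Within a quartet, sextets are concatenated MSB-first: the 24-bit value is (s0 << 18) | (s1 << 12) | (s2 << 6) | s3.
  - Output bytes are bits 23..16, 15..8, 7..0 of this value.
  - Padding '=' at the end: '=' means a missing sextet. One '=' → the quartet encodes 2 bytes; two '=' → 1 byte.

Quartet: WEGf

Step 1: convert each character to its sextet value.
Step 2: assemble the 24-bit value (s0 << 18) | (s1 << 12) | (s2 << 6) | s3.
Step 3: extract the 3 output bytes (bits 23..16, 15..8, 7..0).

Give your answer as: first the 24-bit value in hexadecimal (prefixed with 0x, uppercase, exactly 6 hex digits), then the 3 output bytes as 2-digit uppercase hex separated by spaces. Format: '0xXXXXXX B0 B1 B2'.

Answer: 0x58419F 58 41 9F

Derivation:
Sextets: W=22, E=4, G=6, f=31
24-bit: (22<<18) | (4<<12) | (6<<6) | 31
      = 0x580000 | 0x004000 | 0x000180 | 0x00001F
      = 0x58419F
Bytes: (v>>16)&0xFF=58, (v>>8)&0xFF=41, v&0xFF=9F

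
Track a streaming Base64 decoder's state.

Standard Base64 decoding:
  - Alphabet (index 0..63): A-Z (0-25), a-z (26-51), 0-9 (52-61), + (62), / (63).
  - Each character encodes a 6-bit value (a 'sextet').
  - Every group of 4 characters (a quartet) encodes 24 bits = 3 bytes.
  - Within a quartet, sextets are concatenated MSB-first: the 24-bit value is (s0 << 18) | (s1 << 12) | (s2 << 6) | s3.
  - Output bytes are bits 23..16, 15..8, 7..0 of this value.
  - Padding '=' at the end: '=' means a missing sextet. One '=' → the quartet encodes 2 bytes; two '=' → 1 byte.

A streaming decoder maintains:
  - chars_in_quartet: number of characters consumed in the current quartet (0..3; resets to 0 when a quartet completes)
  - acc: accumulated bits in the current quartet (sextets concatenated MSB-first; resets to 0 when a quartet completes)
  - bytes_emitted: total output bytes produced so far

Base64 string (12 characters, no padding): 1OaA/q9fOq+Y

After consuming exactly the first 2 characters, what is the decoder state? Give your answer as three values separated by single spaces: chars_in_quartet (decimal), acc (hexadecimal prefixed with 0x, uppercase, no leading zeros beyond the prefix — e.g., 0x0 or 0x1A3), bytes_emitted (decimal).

After char 0 ('1'=53): chars_in_quartet=1 acc=0x35 bytes_emitted=0
After char 1 ('O'=14): chars_in_quartet=2 acc=0xD4E bytes_emitted=0

Answer: 2 0xD4E 0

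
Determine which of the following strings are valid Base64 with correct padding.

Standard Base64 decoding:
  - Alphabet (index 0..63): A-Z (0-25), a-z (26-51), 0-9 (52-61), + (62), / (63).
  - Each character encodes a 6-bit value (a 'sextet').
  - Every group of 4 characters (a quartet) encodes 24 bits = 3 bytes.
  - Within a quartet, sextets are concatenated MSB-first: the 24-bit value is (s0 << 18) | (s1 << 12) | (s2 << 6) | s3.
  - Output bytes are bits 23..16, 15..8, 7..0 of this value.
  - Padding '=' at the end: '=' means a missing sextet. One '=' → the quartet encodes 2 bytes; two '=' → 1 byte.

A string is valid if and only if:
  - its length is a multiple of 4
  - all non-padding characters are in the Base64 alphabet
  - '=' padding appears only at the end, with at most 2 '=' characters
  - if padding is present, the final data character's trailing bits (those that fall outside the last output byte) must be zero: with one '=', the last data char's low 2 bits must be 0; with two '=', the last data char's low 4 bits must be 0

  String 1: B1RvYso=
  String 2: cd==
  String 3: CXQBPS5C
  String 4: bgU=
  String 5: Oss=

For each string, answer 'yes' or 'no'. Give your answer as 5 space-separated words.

Answer: yes no yes yes yes

Derivation:
String 1: 'B1RvYso=' → valid
String 2: 'cd==' → invalid (bad trailing bits)
String 3: 'CXQBPS5C' → valid
String 4: 'bgU=' → valid
String 5: 'Oss=' → valid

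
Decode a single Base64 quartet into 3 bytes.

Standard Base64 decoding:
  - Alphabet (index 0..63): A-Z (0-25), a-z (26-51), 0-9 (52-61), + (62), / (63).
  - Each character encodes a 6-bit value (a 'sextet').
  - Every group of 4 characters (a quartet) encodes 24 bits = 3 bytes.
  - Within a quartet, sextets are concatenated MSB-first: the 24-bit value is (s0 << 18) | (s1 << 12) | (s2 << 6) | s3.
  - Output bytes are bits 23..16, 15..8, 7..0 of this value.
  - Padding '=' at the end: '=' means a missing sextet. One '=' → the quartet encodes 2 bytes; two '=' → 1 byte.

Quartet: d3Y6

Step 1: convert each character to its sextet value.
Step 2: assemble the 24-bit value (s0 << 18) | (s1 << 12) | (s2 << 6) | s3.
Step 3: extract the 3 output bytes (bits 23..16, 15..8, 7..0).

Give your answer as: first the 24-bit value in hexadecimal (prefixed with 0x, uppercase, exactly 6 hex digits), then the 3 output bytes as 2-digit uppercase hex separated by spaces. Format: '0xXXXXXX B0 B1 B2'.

Answer: 0x77763A 77 76 3A

Derivation:
Sextets: d=29, 3=55, Y=24, 6=58
24-bit: (29<<18) | (55<<12) | (24<<6) | 58
      = 0x740000 | 0x037000 | 0x000600 | 0x00003A
      = 0x77763A
Bytes: (v>>16)&0xFF=77, (v>>8)&0xFF=76, v&0xFF=3A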